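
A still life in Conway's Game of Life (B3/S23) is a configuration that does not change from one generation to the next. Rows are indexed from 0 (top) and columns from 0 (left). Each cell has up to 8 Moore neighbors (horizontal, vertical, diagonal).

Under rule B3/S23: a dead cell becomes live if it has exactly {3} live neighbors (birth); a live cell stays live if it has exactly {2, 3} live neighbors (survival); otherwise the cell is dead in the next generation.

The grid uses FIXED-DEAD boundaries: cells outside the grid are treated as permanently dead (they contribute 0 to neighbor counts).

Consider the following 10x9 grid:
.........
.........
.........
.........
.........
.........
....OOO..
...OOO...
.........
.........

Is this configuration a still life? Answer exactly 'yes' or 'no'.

Compute generation 1 and compare to generation 0 (given above):
Generation 1:
.........
.........
.........
.........
.........
.....O...
...O..O..
...O..O..
....O....
.........
Cell (5,5) differs: gen0=0 vs gen1=1 -> NOT a still life.

Answer: no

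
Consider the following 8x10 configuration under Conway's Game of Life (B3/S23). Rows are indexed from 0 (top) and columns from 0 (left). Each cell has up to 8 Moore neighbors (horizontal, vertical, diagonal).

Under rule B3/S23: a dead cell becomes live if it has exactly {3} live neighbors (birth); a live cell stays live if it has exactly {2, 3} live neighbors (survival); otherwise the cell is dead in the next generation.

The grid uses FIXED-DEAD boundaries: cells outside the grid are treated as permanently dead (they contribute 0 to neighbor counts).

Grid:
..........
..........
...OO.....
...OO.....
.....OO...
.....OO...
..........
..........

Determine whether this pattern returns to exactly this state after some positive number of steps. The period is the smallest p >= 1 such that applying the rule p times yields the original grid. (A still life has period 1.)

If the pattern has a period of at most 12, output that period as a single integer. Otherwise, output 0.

Simulating and comparing each generation to the original:
Gen 0 (original, given above): 8 live cells
Gen 1: 6 live cells, differs from original
Gen 2: 8 live cells, MATCHES original -> period = 2

Answer: 2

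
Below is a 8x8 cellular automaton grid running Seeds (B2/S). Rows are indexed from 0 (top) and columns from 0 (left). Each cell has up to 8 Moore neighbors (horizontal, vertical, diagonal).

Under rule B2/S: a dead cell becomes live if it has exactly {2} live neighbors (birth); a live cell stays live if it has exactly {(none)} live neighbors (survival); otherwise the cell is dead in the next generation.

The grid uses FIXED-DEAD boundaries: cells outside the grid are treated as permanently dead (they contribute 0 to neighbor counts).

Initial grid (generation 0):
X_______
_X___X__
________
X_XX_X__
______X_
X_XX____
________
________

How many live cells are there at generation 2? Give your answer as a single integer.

Simulating step by step:
Generation 0 (given above): 11 live cells
Generation 1: 15 live cells
_X______
X_______
X__X_XX_
_X__X_X_
X____X__
_X______
_XXX____
________
Generation 2: 18 live cells
X_______
__X_XXX_
__X____X
__XX___X
__X_X_X_
___XX___
X_______
_X_X____
Population at generation 2: 18

Answer: 18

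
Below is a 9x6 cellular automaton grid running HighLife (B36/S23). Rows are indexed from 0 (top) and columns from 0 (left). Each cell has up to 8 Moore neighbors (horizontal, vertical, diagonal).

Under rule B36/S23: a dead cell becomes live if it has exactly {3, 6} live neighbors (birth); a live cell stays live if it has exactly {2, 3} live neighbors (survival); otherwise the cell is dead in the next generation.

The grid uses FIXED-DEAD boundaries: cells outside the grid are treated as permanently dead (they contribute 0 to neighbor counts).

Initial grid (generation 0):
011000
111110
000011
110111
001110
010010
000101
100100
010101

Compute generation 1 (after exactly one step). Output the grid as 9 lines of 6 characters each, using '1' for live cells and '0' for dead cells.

Simulating step by step:
Generation 0 (given above): 26 live cells
Generation 1: 13 live cells
(generation 1 grid is the final answer)

Answer: 100000
100011
000100
010000
100000
000001
001100
000100
001010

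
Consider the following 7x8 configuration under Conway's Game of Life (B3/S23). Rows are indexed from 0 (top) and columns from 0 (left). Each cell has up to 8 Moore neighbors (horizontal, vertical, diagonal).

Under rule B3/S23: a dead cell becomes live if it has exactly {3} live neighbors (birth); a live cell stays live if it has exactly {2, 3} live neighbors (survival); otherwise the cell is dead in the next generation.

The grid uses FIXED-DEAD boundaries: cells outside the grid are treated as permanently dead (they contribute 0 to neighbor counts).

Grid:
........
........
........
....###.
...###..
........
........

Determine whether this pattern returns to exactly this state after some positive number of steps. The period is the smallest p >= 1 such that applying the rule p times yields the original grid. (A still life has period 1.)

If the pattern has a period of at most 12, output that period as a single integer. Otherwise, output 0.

Simulating and comparing each generation to the original:
Gen 0 (original, given above): 6 live cells
Gen 1: 6 live cells, differs from original
Gen 2: 6 live cells, MATCHES original -> period = 2

Answer: 2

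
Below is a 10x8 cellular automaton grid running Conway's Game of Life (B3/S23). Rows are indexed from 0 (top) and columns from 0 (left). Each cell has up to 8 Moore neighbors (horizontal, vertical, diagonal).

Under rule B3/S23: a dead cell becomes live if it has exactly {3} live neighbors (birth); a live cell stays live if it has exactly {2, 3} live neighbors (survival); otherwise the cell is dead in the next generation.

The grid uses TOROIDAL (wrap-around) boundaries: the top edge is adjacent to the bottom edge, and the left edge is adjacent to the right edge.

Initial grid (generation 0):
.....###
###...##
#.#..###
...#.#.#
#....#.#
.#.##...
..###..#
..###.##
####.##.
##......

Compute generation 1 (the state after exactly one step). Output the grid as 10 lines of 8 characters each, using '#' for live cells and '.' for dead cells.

Answer: ..#..#..
..#.....
..####..
.#...#..
#.##.#.#
.#...###
##....##
........
.....##.
....#...

Derivation:
Simulating step by step:
Generation 0 (given above): 39 live cells
Generation 1: 25 live cells
(generation 1 grid is the final answer)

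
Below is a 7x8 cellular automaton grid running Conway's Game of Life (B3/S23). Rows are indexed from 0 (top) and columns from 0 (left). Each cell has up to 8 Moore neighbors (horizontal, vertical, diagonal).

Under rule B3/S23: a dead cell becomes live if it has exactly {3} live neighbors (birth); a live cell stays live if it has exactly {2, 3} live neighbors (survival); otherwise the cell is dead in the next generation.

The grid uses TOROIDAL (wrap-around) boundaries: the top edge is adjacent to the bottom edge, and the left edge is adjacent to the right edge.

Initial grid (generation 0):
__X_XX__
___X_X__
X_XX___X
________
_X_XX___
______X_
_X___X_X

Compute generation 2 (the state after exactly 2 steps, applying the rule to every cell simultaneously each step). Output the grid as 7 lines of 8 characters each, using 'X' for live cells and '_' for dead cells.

Answer: __XX____
_X___XX_
X_XXX___
_XX_X___
X__XX__X
___XX_X_
_XX_____

Derivation:
Simulating step by step:
Generation 0 (given above): 16 live cells
Generation 1: 19 live cells
__XX_X__
_X___XX_
__XXX___
XX__X___
________
X_X_XXX_
____XX__
Generation 2: 21 live cells
(generation 2 grid is the final answer)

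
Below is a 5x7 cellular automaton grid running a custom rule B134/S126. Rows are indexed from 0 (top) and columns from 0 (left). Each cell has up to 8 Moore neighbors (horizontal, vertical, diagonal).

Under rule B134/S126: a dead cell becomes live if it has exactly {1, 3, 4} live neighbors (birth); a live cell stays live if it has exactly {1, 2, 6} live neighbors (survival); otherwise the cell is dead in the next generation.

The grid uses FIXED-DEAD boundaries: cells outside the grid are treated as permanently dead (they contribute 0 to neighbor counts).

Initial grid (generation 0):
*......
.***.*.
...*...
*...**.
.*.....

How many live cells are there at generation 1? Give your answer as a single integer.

Simulating step by step:
Generation 0 (given above): 10 live cells
Generation 1: 20 live cells
***..**
.*.**.*
.**..*.
*...***
.***..*
Population at generation 1: 20

Answer: 20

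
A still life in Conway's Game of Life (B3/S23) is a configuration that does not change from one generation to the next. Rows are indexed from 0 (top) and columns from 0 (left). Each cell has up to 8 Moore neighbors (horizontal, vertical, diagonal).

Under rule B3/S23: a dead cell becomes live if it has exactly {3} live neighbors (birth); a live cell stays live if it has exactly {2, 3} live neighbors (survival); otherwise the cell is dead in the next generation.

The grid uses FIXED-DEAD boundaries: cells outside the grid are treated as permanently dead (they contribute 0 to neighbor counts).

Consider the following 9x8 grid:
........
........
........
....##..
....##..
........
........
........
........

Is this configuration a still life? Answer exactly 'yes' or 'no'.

Compute generation 1 and compare to generation 0 (given above):
Generation 1:
........
........
........
....##..
....##..
........
........
........
........
The grids are IDENTICAL -> still life.

Answer: yes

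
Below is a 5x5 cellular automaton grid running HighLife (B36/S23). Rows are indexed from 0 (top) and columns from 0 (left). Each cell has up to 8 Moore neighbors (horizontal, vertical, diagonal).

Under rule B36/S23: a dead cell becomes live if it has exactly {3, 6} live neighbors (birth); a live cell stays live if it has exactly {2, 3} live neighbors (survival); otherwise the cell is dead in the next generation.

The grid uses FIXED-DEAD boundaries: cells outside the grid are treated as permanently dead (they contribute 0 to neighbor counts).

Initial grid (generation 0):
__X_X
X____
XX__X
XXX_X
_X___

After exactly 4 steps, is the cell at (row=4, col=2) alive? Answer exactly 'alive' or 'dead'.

Simulating step by step:
Generation 0 (given above): 11 live cells
Generation 1: 9 live cells
_____
X__X_
__XX_
__XX_
XXX__
Generation 2: 7 live cells
_____
__XX_
_X__X
_____
_XXX_
Generation 3: 7 live cells
_____
__XX_
__XX_
_X_X_
__X__
Generation 4: 7 live cells
_____
__XX_
_X__X
_X_X_
__X__

Cell (4,2) at generation 4: 1 -> alive

Answer: alive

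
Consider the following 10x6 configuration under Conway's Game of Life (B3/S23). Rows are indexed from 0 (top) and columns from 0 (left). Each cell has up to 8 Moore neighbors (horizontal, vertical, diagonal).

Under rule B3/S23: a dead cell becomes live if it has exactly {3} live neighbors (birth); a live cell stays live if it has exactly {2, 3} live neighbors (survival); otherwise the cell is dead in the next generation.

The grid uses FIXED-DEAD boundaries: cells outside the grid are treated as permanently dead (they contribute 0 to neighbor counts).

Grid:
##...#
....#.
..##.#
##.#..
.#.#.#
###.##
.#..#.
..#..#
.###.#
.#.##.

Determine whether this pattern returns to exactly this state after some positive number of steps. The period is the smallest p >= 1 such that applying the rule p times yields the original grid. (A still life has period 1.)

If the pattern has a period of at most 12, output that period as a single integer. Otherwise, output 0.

Simulating and comparing each generation to the original:
Gen 0 (original, given above): 29 live cells
Gen 1: 23 live cells, differs from original
Gen 2: 20 live cells, differs from original
Gen 3: 17 live cells, differs from original
Gen 4: 12 live cells, differs from original
Gen 5: 10 live cells, differs from original
Gen 6: 8 live cells, differs from original
Gen 7: 9 live cells, differs from original
Gen 8: 12 live cells, differs from original
Gen 9: 8 live cells, differs from original
Gen 10: 9 live cells, differs from original
Gen 11: 9 live cells, differs from original
Gen 12: 8 live cells, differs from original
No period found within 12 steps.

Answer: 0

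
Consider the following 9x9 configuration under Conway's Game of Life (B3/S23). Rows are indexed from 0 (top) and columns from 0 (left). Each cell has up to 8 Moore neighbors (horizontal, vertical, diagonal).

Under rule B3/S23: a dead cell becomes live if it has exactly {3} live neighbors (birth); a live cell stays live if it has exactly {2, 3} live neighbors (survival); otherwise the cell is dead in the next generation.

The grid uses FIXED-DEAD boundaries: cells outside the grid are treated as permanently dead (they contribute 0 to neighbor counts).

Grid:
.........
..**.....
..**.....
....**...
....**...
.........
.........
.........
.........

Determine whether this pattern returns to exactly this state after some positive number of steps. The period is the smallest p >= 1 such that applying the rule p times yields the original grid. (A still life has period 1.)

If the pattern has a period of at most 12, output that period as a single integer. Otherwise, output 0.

Answer: 2

Derivation:
Simulating and comparing each generation to the original:
Gen 0 (original, given above): 8 live cells
Gen 1: 6 live cells, differs from original
Gen 2: 8 live cells, MATCHES original -> period = 2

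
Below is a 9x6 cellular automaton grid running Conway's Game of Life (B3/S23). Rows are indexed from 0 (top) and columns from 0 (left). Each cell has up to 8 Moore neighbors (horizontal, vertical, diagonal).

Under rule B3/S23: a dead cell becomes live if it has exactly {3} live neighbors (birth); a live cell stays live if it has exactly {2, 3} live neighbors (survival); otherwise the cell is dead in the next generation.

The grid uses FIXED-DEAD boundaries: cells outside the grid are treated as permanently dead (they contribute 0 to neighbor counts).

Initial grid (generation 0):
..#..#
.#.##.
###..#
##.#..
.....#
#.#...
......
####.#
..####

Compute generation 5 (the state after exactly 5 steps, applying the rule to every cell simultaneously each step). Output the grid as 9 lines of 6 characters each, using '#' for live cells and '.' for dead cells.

Simulating step by step:
Generation 0 (given above): 24 live cells
Generation 1: 16 live cells
..###.
#..###
......
#...#.
#.#...
......
#..#..
.#...#
.....#
Generation 2: 10 live cells
..#..#
..#..#
...#.#
.#....
.#....
.#....
......
....#.
......
Generation 3: 9 live cells
......
..##.#
..#.#.
..#...
###...
......
......
......
......
Generation 4: 10 live cells
......
..###.
.##.#.
..#...
.##...
.#....
......
......
......
Generation 5: 10 live cells
(generation 5 grid is the final answer)

Answer: ...#..
.##.#.
.#..#.
......
.##...
.##...
......
......
......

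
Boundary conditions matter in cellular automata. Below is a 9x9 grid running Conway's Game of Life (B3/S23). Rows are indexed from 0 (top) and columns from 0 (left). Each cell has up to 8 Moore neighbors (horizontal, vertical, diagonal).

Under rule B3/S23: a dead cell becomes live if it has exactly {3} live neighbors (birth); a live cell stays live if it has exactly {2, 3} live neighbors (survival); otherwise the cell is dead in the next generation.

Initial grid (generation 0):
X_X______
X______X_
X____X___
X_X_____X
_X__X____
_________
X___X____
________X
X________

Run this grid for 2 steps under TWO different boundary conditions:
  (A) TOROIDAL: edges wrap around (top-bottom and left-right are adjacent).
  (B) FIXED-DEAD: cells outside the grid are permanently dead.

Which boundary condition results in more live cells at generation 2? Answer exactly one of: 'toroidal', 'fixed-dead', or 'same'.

Under TOROIDAL boundary, generation 2:
_________
XX______X
XX_______
________X
XX______X
_________
_________
_X______X
_X_______
Population = 12

Under FIXED-DEAD boundary, generation 2:
_________
XX_______
XX_______
XX_______
_________
_________
_________
_________
_________
Population = 6

Comparison: toroidal=12, fixed-dead=6 -> toroidal

Answer: toroidal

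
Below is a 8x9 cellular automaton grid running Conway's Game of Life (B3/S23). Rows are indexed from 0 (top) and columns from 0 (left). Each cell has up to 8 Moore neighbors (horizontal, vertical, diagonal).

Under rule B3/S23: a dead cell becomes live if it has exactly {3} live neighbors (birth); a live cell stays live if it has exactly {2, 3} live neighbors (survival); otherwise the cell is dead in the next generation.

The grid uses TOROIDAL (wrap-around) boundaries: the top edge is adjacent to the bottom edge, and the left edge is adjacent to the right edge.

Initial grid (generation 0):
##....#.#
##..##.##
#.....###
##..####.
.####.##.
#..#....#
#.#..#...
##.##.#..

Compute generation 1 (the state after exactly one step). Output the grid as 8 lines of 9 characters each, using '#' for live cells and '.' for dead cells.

Simulating step by step:
Generation 0 (given above): 37 live cells
Generation 1: 15 live cells
(generation 1 grid is the final answer)

Answer: ...#..#..
.....#...
.........
....#....
.........
#....####
..#..#...
...##.##.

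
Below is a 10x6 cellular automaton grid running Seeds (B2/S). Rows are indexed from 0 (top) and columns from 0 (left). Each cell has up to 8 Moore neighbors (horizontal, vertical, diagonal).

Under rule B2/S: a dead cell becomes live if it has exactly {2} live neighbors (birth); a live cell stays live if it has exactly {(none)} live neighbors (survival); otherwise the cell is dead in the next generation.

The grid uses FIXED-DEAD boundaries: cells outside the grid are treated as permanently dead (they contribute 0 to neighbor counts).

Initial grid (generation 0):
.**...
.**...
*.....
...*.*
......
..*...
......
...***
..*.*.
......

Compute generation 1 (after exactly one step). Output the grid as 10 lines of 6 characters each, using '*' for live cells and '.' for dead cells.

Answer: *..*..
...*..
...**.
....*.
..***.
......
..*..*
..*...
......
...*..

Derivation:
Simulating step by step:
Generation 0 (given above): 13 live cells
Generation 1: 13 live cells
(generation 1 grid is the final answer)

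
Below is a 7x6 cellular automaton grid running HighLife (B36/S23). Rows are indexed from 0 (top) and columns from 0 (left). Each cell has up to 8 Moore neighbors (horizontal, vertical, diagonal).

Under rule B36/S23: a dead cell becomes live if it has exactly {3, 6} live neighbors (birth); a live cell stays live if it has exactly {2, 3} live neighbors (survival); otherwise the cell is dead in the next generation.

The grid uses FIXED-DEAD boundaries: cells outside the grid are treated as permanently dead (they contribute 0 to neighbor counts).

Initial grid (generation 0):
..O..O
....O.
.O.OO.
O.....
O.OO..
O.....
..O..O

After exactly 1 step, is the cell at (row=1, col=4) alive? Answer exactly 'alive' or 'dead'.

Answer: alive

Derivation:
Simulating step by step:
Generation 0 (given above): 13 live cells
Generation 1: 10 live cells
......
..O.OO
...OO.
O...O.
O.....
..OO..
......

Cell (1,4) at generation 1: 1 -> alive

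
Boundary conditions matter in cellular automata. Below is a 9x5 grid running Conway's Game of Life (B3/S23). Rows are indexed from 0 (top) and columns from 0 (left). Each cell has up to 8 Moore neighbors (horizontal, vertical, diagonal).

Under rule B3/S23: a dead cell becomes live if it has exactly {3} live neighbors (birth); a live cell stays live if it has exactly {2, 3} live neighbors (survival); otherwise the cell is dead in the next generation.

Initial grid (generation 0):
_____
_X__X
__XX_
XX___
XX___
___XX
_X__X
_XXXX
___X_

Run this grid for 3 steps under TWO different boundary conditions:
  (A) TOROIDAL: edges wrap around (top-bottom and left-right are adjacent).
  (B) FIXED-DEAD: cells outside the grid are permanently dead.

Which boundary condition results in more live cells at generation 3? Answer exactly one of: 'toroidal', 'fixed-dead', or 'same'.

Under TOROIDAL boundary, generation 3:
_XX__
__X_X
__X__
X___X
____X
_____
X___X
_XX__
XX___
Population = 14

Under FIXED-DEAD boundary, generation 3:
__X__
_X_X_
____X
__XX_
_____
_____
__X_X
__X__
__X_X
Population = 11

Comparison: toroidal=14, fixed-dead=11 -> toroidal

Answer: toroidal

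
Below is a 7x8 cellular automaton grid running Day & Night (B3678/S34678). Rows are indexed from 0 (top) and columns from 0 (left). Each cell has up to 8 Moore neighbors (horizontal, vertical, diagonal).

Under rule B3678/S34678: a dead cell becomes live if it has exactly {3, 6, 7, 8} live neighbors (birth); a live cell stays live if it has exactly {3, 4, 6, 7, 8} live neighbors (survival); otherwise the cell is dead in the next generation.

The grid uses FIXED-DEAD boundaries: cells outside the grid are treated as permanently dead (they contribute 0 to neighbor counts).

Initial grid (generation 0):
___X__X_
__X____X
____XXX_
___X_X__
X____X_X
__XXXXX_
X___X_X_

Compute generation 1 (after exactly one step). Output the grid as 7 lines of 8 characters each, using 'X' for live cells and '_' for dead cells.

Answer: ________
___XX___
___XXXX_
_____X__
__X_XX__
_X_XX_XX
____X___

Derivation:
Simulating step by step:
Generation 0 (given above): 20 live cells
Generation 1: 16 live cells
(generation 1 grid is the final answer)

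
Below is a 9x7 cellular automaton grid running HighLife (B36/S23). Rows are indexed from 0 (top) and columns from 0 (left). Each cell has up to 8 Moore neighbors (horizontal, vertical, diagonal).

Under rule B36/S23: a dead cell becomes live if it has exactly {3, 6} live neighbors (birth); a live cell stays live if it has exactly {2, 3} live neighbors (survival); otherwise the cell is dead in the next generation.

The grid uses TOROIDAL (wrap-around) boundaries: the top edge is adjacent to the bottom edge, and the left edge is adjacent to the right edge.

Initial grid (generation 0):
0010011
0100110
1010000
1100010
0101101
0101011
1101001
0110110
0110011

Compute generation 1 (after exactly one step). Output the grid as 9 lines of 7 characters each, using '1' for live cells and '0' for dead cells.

Simulating step by step:
Generation 0 (given above): 31 live cells
Generation 1: 25 live cells
(generation 1 grid is the final answer)

Answer: 0011000
1111110
1010110
0001110
1101000
0111000
0011000
1000100
0000000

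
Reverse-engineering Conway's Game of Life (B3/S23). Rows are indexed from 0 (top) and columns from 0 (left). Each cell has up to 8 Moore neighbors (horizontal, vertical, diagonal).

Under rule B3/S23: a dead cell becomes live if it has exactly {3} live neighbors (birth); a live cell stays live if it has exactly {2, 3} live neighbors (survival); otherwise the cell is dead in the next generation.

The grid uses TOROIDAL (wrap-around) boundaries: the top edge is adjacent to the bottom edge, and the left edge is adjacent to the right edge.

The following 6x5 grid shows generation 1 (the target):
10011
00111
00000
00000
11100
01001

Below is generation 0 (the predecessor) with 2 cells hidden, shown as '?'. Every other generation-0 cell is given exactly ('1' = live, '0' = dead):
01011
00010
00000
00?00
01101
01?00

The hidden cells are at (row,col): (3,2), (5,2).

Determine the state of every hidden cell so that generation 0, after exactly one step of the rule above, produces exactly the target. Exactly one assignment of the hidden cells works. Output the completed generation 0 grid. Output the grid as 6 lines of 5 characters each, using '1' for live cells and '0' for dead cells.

Hidden generation-0 cells (in order): (3,2), (5,2).
A hidden cell only influences target cells in its own 3x3 neighborhood. Try each of the 2^2 = 4 assignments, step the completed generation 0 forward once under B3/S23, and compare with the target:
  (3,2)=0 (5,2)=0 -> step reproduces the target at every cell -> ACCEPT
  (3,2)=0 (5,2)=1 -> step gives (0,1)='1' but target has '0' -> reject
  (3,2)=1 (5,2)=0 -> step gives (3,1)='1' but target has '0' -> reject
  (3,2)=1 (5,2)=1 -> step gives (0,1)='1' but target has '0' -> reject
Unique solution: (3,2)=dead, (5,2)=dead.
Check: live-neighbor counts of every cell in the completed generation 0:
31422
21323
00111
22221
32220
53543
Applying B3/S23 to generation 0 with these counts gives:
10011
00111
00000
00000
11100
01001
which matches the target exactly.

Answer: 01011
00010
00000
00000
01101
01000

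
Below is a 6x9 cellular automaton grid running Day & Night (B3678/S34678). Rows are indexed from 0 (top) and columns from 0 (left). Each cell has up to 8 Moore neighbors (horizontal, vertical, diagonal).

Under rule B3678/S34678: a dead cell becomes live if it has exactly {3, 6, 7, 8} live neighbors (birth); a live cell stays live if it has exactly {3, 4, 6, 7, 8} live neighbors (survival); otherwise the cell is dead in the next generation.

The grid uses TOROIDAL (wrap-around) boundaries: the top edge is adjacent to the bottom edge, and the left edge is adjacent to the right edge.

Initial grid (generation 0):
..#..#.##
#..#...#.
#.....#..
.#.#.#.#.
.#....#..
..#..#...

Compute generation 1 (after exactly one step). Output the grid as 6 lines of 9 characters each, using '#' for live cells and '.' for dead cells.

Simulating step by step:
Generation 0 (given above): 17 live cells
Generation 1: 18 live cells
(generation 1 grid is the final answer)

Answer: .#.##...#
.#.....#.
.##.#.##.
#.#......
....###..
.#.....#.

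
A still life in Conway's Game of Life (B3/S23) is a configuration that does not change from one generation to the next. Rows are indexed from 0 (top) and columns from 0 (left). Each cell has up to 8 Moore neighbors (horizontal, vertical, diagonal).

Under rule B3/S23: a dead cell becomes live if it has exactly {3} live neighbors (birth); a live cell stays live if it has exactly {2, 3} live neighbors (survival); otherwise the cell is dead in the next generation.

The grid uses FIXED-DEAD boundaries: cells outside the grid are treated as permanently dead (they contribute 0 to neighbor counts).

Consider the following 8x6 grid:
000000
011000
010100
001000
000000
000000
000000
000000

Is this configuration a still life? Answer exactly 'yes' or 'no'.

Compute generation 1 and compare to generation 0 (given above):
Generation 1:
000000
011000
010100
001000
000000
000000
000000
000000
The grids are IDENTICAL -> still life.

Answer: yes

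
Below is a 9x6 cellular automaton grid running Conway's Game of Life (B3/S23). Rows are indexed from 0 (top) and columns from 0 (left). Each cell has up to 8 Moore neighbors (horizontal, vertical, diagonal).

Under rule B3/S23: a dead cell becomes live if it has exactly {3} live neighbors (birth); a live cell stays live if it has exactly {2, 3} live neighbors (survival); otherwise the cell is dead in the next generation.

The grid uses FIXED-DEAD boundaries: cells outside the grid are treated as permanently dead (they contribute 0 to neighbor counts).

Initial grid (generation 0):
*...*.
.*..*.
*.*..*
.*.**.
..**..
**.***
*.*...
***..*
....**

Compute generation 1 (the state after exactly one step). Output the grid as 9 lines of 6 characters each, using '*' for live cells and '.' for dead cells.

Answer: ......
**.***
*.*..*
.*..*.
*....*
*...*.
.....*
*.****
.*..**

Derivation:
Simulating step by step:
Generation 0 (given above): 25 live cells
Generation 1: 23 live cells
(generation 1 grid is the final answer)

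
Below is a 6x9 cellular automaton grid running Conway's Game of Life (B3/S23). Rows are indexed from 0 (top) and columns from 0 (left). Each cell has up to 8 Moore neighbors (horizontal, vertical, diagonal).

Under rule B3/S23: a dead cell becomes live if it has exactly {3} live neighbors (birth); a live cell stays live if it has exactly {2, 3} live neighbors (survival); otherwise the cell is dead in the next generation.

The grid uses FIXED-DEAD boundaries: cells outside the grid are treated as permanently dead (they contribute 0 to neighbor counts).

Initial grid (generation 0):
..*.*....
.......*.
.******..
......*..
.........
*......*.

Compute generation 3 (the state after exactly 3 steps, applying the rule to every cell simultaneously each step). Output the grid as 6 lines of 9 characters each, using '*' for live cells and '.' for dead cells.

Answer: ...*.....
..**..**.
.*...*..*
..*...**.
.........
.........

Derivation:
Simulating step by step:
Generation 0 (given above): 12 live cells
Generation 1: 12 live cells
.........
.*....*..
..******.
..***.*..
.........
.........
Generation 2: 11 live cells
.........
..***.**.
.*.....*.
..*...**.
...*.....
.........
Generation 3: 11 live cells
(generation 3 grid is the final answer)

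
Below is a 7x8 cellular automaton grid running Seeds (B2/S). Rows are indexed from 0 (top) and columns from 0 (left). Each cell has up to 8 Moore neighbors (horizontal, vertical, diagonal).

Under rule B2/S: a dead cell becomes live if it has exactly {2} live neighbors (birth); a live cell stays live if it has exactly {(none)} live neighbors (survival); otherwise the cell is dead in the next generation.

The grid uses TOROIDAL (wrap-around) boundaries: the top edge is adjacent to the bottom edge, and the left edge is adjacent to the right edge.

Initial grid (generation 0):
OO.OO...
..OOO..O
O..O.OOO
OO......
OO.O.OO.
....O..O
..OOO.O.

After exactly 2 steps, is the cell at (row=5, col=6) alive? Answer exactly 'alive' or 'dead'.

Answer: dead

Derivation:
Simulating step by step:
Generation 0 (given above): 26 live cells
Generation 1: 2 live cells
......O.
........
........
...O....
........
........
........
Generation 2: 0 live cells
........
........
........
........
........
........
........

Cell (5,6) at generation 2: 0 -> dead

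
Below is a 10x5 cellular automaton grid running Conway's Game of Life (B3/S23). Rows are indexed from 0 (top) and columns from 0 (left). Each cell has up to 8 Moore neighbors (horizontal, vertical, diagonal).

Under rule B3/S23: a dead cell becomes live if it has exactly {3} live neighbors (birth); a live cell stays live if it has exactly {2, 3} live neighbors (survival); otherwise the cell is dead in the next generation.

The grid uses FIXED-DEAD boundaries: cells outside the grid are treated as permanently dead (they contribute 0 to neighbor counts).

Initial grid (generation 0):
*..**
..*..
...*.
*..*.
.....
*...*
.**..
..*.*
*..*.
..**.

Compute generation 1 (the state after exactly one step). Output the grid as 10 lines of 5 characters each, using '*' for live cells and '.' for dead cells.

Answer: ...*.
..*.*
..**.
.....
.....
.*...
.**..
..*..
.*..*
..**.

Derivation:
Simulating step by step:
Generation 0 (given above): 17 live cells
Generation 1: 13 live cells
(generation 1 grid is the final answer)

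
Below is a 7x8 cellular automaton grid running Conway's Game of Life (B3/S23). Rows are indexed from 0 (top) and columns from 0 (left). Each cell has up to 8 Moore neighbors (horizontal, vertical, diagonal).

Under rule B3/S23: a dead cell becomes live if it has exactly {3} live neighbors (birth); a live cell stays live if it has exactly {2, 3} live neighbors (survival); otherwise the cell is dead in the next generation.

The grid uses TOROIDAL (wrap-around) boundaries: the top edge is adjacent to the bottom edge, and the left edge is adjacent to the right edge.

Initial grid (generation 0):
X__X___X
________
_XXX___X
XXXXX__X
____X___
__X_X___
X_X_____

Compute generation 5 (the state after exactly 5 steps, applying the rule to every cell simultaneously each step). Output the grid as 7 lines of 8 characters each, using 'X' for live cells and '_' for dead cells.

Simulating step by step:
Generation 0 (given above): 18 live cells
Generation 1: 17 live cells
XX_____X
_X_X___X
____X__X
____X__X
X___XX__
_X______
X_X____X
Generation 2: 21 live cells
______X_
_XX___XX
___XX_XX
X__XX_XX
X___XX__
_X_____X
__X____X
Generation 3: 20 live cells
XXX___X_
X_XX____
_X__X___
X_______
_X_XXX__
_X____XX
X_____XX
Generation 4: 26 live cells
__XX__X_
X__X___X
XXXX____
XXXX_X__
_XX_XXXX
_XX_X___
__X__X__
Generation 5: 16 live cells
(generation 5 grid is the final answer)

Answer: _XXXX_XX
X___X__X
________
_____X__
______XX
X___X___
____XX__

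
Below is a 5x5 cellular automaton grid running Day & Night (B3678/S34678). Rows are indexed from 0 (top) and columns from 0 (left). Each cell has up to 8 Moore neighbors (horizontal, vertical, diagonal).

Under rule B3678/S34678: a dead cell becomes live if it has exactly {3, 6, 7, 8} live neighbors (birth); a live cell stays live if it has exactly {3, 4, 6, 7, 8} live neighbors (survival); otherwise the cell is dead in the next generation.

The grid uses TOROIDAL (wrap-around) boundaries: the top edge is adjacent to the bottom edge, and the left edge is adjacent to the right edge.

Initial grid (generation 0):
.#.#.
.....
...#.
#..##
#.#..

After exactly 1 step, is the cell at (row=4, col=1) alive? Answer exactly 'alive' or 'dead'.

Answer: dead

Derivation:
Simulating step by step:
Generation 0 (given above): 8 live cells
Generation 1: 8 live cells
..#..
..#..
.....
.####
#.#..

Cell (4,1) at generation 1: 0 -> dead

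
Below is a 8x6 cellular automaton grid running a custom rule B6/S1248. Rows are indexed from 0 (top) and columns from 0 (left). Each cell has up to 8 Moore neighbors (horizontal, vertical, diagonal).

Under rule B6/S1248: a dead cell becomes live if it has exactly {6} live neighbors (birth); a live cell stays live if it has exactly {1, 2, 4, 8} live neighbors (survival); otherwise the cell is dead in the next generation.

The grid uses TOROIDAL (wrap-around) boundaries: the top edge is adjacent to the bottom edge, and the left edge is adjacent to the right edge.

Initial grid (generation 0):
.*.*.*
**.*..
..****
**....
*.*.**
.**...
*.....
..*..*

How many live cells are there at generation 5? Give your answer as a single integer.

Simulating step by step:
Generation 0 (given above): 21 live cells
Generation 1: 18 live cells
...*.*
*.***.
..*...
**...*
**..*.
.**...
*.....
..*..*
Generation 2: 11 live cells
...*..
*..*..
......
**....
....*.
.**...
*.....
..*..*
Generation 3: 9 live cells
...*..
...*..
......
**....
......
.**...
*.....
..*..*
Generation 4: 9 live cells
...*..
...*..
......
**....
......
.**...
*.....
..*..*
Generation 5: 9 live cells
...*..
...*..
......
**....
......
.**...
*.....
..*..*
Population at generation 5: 9

Answer: 9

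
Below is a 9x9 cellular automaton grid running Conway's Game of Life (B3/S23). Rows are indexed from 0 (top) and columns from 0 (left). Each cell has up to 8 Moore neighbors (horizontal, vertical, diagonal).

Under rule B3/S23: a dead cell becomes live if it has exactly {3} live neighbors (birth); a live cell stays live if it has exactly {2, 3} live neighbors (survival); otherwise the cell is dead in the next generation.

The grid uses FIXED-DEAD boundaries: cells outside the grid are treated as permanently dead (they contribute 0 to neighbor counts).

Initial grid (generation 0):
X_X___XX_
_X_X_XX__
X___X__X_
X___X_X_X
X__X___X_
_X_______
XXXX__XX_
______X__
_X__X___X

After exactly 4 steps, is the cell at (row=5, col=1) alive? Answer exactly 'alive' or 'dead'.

Simulating step by step:
Generation 0 (given above): 29 live cells
Generation 1: 38 live cells
_XX__XXX_
XXXXXX___
XX_XX__X_
XX_XXXX_X
XX_____X_
___X__XX_
XXX___XX_
X__X_XX__
_________
Generation 2: 24 live cells
X____XX__
_______X_
_______X_
___X_XX_X
XX_X____X
________X
XXXXX____
X_X__XXX_
_________
Generation 3: 25 live cells
______X__
_______X_
_______XX
__X_X_X_X
__X_X___X
____X____
X_XXXXXX_
X_X_XXX__
______X__
Generation 4: 17 live cells
_________
______XXX
______X_X
_____X__X
____X__X_
_XX___XX_
__X____X_
__X______
______X__

Cell (5,1) at generation 4: 1 -> alive

Answer: alive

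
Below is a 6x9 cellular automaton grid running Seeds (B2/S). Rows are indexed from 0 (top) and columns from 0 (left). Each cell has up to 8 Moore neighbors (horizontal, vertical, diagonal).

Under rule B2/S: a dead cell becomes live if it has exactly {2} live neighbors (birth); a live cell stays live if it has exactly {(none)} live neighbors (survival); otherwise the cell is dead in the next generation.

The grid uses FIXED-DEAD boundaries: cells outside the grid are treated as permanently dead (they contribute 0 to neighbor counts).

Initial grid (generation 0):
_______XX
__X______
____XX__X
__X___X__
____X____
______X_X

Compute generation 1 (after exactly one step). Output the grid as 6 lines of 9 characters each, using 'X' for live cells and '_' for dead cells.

Simulating step by step:
Generation 0 (given above): 11 live cells
Generation 1: 13 live cells
(generation 1 grid is the final answer)

Answer: _________
___XXXX__
_XX___XX_
_______X_
___X__X__
_____X_X_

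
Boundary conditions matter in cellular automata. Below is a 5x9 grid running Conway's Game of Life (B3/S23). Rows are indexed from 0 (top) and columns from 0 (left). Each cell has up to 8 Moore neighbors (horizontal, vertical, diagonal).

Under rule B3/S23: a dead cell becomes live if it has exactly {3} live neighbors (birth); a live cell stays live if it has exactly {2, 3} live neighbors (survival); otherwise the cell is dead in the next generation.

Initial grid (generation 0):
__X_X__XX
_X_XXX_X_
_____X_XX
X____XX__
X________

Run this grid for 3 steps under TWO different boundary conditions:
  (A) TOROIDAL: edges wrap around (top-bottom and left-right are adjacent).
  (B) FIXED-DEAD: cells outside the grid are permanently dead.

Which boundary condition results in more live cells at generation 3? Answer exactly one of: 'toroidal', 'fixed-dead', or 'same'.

Answer: fixed-dead

Derivation:
Under TOROIDAL boundary, generation 3:
__XX_____
___X_XX__
___X_X___
____XXX__
_________
Population = 10

Under FIXED-DEAD boundary, generation 3:
__X_XXX__
__X_____X
___XXX__X
________X
______X__
Population = 12

Comparison: toroidal=10, fixed-dead=12 -> fixed-dead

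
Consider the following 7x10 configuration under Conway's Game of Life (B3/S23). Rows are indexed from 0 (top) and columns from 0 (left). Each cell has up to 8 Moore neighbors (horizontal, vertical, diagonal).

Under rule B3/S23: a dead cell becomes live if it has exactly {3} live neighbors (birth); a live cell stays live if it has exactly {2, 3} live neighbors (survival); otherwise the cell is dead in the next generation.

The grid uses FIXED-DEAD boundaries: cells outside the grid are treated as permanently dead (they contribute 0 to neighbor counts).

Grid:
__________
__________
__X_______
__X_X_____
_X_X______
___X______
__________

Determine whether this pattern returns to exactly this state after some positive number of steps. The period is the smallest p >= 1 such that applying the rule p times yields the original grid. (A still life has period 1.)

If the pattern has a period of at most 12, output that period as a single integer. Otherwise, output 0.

Answer: 2

Derivation:
Simulating and comparing each generation to the original:
Gen 0 (original, given above): 6 live cells
Gen 1: 6 live cells, differs from original
Gen 2: 6 live cells, MATCHES original -> period = 2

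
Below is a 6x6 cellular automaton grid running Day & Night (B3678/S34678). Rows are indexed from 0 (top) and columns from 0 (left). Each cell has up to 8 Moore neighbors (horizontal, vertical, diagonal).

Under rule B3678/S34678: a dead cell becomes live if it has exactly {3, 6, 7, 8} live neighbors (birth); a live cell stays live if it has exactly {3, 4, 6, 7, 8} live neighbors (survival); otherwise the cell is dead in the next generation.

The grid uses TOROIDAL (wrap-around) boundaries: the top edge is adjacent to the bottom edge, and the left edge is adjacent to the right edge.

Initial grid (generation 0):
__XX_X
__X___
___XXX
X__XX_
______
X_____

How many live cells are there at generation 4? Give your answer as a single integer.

Simulating step by step:
Generation 0 (given above): 11 live cells
Generation 1: 10 live cells
_X____
__X__X
__XXXX
___XX_
_____X
______
Generation 2: 8 live cells
______
XXX___
__X__X
__XX__
____X_
______
Generation 3: 7 live cells
_X____
_X____
X_X___
___XX_
___X__
______
Generation 4: 8 live cells
______
XXX___
_X_X__
__XX__
____X_
______
Population at generation 4: 8

Answer: 8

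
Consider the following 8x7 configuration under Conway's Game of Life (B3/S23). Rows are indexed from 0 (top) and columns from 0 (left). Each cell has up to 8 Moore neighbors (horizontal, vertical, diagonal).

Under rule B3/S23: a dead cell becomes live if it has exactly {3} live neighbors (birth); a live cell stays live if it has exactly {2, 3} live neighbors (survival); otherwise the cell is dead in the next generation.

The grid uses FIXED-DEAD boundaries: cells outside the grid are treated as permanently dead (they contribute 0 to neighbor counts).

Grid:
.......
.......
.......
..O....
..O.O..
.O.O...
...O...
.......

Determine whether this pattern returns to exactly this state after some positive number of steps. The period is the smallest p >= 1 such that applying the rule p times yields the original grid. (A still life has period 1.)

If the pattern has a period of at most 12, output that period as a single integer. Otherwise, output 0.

Answer: 2

Derivation:
Simulating and comparing each generation to the original:
Gen 0 (original, given above): 6 live cells
Gen 1: 6 live cells, differs from original
Gen 2: 6 live cells, MATCHES original -> period = 2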